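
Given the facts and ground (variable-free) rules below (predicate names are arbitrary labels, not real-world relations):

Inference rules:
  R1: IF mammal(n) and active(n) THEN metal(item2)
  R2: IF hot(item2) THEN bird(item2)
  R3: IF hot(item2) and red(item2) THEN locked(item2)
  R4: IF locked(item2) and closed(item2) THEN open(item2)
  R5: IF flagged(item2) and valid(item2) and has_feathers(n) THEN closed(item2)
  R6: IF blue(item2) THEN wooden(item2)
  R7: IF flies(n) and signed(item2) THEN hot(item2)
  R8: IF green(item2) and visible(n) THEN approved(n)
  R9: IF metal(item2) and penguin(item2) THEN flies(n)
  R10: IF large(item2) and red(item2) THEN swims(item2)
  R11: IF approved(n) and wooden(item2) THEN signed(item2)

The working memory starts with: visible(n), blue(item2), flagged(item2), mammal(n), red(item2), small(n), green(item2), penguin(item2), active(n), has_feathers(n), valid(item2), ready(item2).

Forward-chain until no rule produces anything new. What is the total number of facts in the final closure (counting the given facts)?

22

Round 1: R1 [IF mammal(n) and active(n) THEN metal(item2)]; R5 [IF flagged(item2) and valid(item2) and has_feathers(n) THEN closed(item2)]; R6 [IF blue(item2) THEN wooden(item2)]; R8 [IF green(item2) and visible(n) THEN approved(n)]. Adds metal(item2), closed(item2), wooden(item2), approved(n).
Round 2: R9 [IF metal(item2) and penguin(item2) THEN flies(n)]; R11 [IF approved(n) and wooden(item2) THEN signed(item2)]. Adds flies(n), signed(item2).
Round 3: R7 [IF flies(n) and signed(item2) THEN hot(item2)]. Adds hot(item2).
Round 4: R2 [IF hot(item2) THEN bird(item2)]; R3 [IF hot(item2) and red(item2) THEN locked(item2)]. Adds bird(item2), locked(item2).
Round 5: R4 [IF locked(item2) and closed(item2) THEN open(item2)]. Adds open(item2).
Closure: {active(n), approved(n), bird(item2), blue(item2), closed(item2), flagged(item2), flies(n), green(item2), has_feathers(n), hot(item2), locked(item2), mammal(n), metal(item2), open(item2), penguin(item2), ready(item2), red(item2), signed(item2), small(n), valid(item2), visible(n), wooden(item2)} — 22 facts.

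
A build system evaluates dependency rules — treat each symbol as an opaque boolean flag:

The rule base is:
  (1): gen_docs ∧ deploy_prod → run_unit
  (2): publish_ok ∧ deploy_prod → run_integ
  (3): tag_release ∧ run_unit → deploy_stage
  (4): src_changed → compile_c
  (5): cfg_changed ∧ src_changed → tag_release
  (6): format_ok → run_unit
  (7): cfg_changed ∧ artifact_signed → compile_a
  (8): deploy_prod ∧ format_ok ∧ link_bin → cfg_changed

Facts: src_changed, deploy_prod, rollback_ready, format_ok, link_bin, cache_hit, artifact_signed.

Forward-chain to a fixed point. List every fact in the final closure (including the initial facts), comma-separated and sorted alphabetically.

artifact_signed, cache_hit, cfg_changed, compile_a, compile_c, deploy_prod, deploy_stage, format_ok, link_bin, rollback_ready, run_unit, src_changed, tag_release

Round 1: (4) [src_changed → compile_c]; (6) [format_ok → run_unit]; (8) [deploy_prod ∧ format_ok ∧ link_bin → cfg_changed]. Adds compile_c, run_unit, cfg_changed.
Round 2: (5) [cfg_changed ∧ src_changed → tag_release]; (7) [cfg_changed ∧ artifact_signed → compile_a]. Adds tag_release, compile_a.
Round 3: (3) [tag_release ∧ run_unit → deploy_stage]. Adds deploy_stage.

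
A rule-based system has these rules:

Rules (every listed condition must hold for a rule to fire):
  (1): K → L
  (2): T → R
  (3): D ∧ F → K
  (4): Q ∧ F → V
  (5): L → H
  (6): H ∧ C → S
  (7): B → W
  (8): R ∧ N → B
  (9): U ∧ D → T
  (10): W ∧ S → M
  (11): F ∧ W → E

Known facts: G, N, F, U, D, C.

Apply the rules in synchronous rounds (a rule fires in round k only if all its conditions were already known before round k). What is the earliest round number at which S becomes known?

4

Round 1 — (3), (9), derive K, T.
Round 2 — (1), (2), derive L, R.
Round 3 — (5), (8), derive H, B.
Round 4 — (6), (7), derive S, W.
S first appears in round 4.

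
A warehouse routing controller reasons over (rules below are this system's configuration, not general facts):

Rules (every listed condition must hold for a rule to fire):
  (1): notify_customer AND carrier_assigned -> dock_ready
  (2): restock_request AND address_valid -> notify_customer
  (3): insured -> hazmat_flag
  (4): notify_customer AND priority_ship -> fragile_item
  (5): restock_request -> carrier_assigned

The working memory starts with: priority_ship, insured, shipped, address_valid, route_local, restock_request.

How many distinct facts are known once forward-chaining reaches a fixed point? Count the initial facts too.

11

Round 1 fires (2), (3), (5), giving notify_customer, hazmat_flag, carrier_assigned.
Round 2 fires (1), (4), giving dock_ready, fragile_item.
Closure: {address_valid, carrier_assigned, dock_ready, fragile_item, hazmat_flag, insured, notify_customer, priority_ship, restock_request, route_local, shipped} — 11 facts.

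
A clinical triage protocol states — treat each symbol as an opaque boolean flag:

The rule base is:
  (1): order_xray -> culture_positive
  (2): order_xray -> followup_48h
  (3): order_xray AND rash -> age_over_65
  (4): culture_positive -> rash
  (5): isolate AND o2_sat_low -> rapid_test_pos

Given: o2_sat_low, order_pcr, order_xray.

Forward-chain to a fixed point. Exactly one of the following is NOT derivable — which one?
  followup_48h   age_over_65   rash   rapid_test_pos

rapid_test_pos

Round 1 fires (1), (2), giving culture_positive, followup_48h.
Round 2 fires (4), giving rash.
Round 3 fires (3), giving age_over_65.
Derived: rash (round 2), age_over_65 (round 3), followup_48h (round 1). rapid_test_pos never appears in any round.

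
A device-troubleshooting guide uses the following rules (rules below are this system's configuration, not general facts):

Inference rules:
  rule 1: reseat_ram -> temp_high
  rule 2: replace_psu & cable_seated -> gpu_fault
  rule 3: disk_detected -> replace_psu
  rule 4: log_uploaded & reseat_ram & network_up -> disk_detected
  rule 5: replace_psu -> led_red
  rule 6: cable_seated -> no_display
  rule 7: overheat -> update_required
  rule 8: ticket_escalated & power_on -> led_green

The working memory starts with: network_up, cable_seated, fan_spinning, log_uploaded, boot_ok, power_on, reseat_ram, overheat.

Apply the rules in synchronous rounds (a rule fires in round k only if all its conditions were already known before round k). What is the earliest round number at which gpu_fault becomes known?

3

[1] rule 1 [reseat_ram -> temp_high]; rule 4 [log_uploaded & reseat_ram & network_up -> disk_detected]; rule 6 [cable_seated -> no_display]; rule 7 [overheat -> update_required]. ⇒ new: temp_high, disk_detected, no_display, update_required.
[2] rule 3 [disk_detected -> replace_psu]. ⇒ new: replace_psu.
[3] rule 2 [replace_psu & cable_seated -> gpu_fault]; rule 5 [replace_psu -> led_red]. ⇒ new: gpu_fault, led_red.
gpu_fault first appears in round 3.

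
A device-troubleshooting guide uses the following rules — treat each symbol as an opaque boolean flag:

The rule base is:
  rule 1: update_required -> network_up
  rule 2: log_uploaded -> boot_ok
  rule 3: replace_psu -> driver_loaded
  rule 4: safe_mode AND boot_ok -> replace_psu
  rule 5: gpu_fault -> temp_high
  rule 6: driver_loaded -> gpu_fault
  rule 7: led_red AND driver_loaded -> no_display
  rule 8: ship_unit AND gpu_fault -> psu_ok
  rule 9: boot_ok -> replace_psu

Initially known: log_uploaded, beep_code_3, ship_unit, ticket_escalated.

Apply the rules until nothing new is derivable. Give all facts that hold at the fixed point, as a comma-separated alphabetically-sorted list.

beep_code_3, boot_ok, driver_loaded, gpu_fault, log_uploaded, psu_ok, replace_psu, ship_unit, temp_high, ticket_escalated

Round 1 fires rule 2, giving boot_ok.
Round 2 fires rule 9, giving replace_psu.
Round 3 fires rule 3, giving driver_loaded.
Round 4 fires rule 6, giving gpu_fault.
Round 5 fires rule 5, rule 8, giving temp_high, psu_ok.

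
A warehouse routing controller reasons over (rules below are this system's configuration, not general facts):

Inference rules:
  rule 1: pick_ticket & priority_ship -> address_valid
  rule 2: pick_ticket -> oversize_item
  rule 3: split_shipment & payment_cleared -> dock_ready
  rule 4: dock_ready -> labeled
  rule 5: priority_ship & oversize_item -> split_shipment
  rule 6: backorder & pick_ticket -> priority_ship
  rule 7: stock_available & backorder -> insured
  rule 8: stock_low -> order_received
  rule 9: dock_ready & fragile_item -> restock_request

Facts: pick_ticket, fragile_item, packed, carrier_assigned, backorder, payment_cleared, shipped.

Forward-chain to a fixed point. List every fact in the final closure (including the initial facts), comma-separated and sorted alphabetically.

address_valid, backorder, carrier_assigned, dock_ready, fragile_item, labeled, oversize_item, packed, payment_cleared, pick_ticket, priority_ship, restock_request, shipped, split_shipment

Round 1 fires rule 2, rule 6, giving oversize_item, priority_ship.
Round 2 fires rule 1, rule 5, giving address_valid, split_shipment.
Round 3 fires rule 3, giving dock_ready.
Round 4 fires rule 4, rule 9, giving labeled, restock_request.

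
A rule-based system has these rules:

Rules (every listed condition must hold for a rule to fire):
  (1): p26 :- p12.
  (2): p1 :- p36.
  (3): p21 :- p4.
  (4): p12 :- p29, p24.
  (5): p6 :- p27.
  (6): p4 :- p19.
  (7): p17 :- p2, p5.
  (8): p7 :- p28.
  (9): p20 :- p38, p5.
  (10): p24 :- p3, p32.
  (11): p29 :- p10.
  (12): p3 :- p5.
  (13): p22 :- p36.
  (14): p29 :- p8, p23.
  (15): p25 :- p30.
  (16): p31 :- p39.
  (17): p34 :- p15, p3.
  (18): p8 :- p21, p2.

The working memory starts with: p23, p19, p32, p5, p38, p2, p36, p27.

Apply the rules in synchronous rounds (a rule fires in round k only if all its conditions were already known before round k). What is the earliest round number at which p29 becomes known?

4

Round 1 fires (2), (5), (6), (7), (9), (12), (13), giving p1, p6, p4, p17, p20, p3, p22.
Round 2 fires (3), (10), giving p21, p24.
Round 3 fires (18), giving p8.
Round 4 fires (14), giving p29.
p29 first appears in round 4.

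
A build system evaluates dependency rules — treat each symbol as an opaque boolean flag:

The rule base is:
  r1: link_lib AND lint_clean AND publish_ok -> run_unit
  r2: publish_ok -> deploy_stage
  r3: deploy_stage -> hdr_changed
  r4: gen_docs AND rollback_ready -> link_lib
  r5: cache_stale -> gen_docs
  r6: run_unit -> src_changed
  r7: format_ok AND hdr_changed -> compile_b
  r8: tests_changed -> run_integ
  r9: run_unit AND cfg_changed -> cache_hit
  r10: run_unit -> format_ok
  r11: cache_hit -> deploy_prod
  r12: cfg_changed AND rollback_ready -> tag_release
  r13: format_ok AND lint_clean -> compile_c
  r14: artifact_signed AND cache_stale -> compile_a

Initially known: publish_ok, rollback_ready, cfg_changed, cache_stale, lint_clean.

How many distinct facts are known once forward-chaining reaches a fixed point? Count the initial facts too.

Round 1: r2 [publish_ok -> deploy_stage]; r5 [cache_stale -> gen_docs]; r12 [cfg_changed AND rollback_ready -> tag_release]. Adds deploy_stage, gen_docs, tag_release.
Round 2: r3 [deploy_stage -> hdr_changed]; r4 [gen_docs AND rollback_ready -> link_lib]. Adds hdr_changed, link_lib.
Round 3: r1 [link_lib AND lint_clean AND publish_ok -> run_unit]. Adds run_unit.
Round 4: r6 [run_unit -> src_changed]; r9 [run_unit AND cfg_changed -> cache_hit]; r10 [run_unit -> format_ok]. Adds src_changed, cache_hit, format_ok.
Round 5: r7 [format_ok AND hdr_changed -> compile_b]; r11 [cache_hit -> deploy_prod]; r13 [format_ok AND lint_clean -> compile_c]. Adds compile_b, deploy_prod, compile_c.
Closure: {cache_hit, cache_stale, cfg_changed, compile_b, compile_c, deploy_prod, deploy_stage, format_ok, gen_docs, hdr_changed, link_lib, lint_clean, publish_ok, rollback_ready, run_unit, src_changed, tag_release} — 17 facts.

17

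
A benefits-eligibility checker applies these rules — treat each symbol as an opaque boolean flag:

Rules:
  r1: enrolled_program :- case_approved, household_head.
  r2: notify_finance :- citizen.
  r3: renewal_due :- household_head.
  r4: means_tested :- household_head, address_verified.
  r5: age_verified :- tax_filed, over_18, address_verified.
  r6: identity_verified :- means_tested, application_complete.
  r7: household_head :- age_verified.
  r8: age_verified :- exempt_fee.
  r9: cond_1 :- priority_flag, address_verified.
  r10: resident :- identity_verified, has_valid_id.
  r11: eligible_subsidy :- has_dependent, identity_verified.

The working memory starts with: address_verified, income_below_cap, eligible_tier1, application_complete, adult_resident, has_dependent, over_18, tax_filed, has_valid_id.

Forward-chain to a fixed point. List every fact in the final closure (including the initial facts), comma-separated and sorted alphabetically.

[1] r5 [age_verified :- tax_filed, over_18, address_verified.]. ⇒ new: age_verified.
[2] r7 [household_head :- age_verified.]. ⇒ new: household_head.
[3] r3 [renewal_due :- household_head.]; r4 [means_tested :- household_head, address_verified.]. ⇒ new: renewal_due, means_tested.
[4] r6 [identity_verified :- means_tested, application_complete.]. ⇒ new: identity_verified.
[5] r10 [resident :- identity_verified, has_valid_id.]; r11 [eligible_subsidy :- has_dependent, identity_verified.]. ⇒ new: resident, eligible_subsidy.

address_verified, adult_resident, age_verified, application_complete, eligible_subsidy, eligible_tier1, has_dependent, has_valid_id, household_head, identity_verified, income_below_cap, means_tested, over_18, renewal_due, resident, tax_filed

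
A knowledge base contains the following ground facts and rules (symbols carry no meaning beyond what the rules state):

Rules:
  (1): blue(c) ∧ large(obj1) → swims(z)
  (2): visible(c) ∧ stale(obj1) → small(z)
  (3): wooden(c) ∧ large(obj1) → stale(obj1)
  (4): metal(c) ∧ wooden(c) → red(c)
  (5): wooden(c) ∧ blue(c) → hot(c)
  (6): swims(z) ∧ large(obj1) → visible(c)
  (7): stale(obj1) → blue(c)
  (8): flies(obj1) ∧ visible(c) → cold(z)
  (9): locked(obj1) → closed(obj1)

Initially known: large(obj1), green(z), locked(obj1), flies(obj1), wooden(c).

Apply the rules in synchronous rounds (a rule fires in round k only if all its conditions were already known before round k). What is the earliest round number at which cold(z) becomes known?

5

Round 1: (3) [wooden(c) ∧ large(obj1) → stale(obj1)]; (9) [locked(obj1) → closed(obj1)]. Adds stale(obj1), closed(obj1).
Round 2: (7) [stale(obj1) → blue(c)]. Adds blue(c).
Round 3: (1) [blue(c) ∧ large(obj1) → swims(z)]; (5) [wooden(c) ∧ blue(c) → hot(c)]. Adds swims(z), hot(c).
Round 4: (6) [swims(z) ∧ large(obj1) → visible(c)]. Adds visible(c).
Round 5: (2) [visible(c) ∧ stale(obj1) → small(z)]; (8) [flies(obj1) ∧ visible(c) → cold(z)]. Adds small(z), cold(z).
cold(z) first appears in round 5.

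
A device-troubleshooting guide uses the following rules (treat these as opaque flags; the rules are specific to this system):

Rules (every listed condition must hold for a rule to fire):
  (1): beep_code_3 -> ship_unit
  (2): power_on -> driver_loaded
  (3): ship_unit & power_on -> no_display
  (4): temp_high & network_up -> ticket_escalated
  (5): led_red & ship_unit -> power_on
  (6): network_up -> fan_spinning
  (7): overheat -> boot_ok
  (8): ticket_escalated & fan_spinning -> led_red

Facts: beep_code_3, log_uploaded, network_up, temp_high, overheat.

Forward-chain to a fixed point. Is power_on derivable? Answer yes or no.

[1] (1) [beep_code_3 -> ship_unit]; (4) [temp_high & network_up -> ticket_escalated]; (6) [network_up -> fan_spinning]; (7) [overheat -> boot_ok]. ⇒ new: ship_unit, ticket_escalated, fan_spinning, boot_ok.
[2] (8) [ticket_escalated & fan_spinning -> led_red]. ⇒ new: led_red.
[3] (5) [led_red & ship_unit -> power_on]. ⇒ new: power_on.
[4] (2) [power_on -> driver_loaded]; (3) [ship_unit & power_on -> no_display]. ⇒ new: driver_loaded, no_display.
power_on appears in round 3, so it is derivable.

yes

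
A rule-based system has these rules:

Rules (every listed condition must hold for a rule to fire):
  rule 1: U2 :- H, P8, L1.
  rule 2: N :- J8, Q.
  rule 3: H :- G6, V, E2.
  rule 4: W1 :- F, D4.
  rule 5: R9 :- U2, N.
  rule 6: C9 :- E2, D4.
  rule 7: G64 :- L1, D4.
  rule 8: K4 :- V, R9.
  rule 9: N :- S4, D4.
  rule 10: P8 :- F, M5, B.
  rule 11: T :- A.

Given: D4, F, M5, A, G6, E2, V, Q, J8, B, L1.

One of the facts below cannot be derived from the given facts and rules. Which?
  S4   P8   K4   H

S4

Round 1: rule 2 [N :- J8, Q.]; rule 3 [H :- G6, V, E2.]; rule 4 [W1 :- F, D4.]; rule 6 [C9 :- E2, D4.]; rule 7 [G64 :- L1, D4.]; rule 10 [P8 :- F, M5, B.]; rule 11 [T :- A.]. New: N, H, W1, C9, G64, P8, T.
Round 2: rule 1 [U2 :- H, P8, L1.]. New: U2.
Round 3: rule 5 [R9 :- U2, N.]. New: R9.
Round 4: rule 8 [K4 :- V, R9.]. New: K4.
Derived: H (round 1), P8 (round 1), K4 (round 4). S4 never appears in any round.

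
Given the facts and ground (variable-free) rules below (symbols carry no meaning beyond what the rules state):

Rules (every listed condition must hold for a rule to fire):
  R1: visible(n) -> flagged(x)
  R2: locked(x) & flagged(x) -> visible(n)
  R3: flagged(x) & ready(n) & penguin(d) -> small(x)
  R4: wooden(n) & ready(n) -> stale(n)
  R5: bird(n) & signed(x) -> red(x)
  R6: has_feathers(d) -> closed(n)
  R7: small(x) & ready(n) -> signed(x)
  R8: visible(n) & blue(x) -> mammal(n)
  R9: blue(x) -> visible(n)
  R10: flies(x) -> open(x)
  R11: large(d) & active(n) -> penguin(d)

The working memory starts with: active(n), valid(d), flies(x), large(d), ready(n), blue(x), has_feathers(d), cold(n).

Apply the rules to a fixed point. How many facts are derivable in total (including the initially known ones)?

16

Round 1 fires R6, R9, R10, R11, giving closed(n), visible(n), open(x), penguin(d).
Round 2 fires R1, R8, giving flagged(x), mammal(n).
Round 3 fires R3, giving small(x).
Round 4 fires R7, giving signed(x).
Closure: {active(n), blue(x), closed(n), cold(n), flagged(x), flies(x), has_feathers(d), large(d), mammal(n), open(x), penguin(d), ready(n), signed(x), small(x), valid(d), visible(n)} — 16 facts.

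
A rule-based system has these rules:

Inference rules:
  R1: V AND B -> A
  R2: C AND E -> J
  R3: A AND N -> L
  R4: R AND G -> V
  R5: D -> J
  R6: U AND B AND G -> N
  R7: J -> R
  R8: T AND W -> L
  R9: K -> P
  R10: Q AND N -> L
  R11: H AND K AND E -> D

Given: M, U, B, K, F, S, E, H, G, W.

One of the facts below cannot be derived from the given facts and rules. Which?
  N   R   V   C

C

Round 1 fires R6, R9, R11, giving N, P, D.
Round 2 fires R5, giving J.
Round 3 fires R7, giving R.
Round 4 fires R4, giving V.
Round 5 fires R1, giving A.
Round 6 fires R3, giving L.
Derived: N (round 1), R (round 3), V (round 4). C never appears in any round.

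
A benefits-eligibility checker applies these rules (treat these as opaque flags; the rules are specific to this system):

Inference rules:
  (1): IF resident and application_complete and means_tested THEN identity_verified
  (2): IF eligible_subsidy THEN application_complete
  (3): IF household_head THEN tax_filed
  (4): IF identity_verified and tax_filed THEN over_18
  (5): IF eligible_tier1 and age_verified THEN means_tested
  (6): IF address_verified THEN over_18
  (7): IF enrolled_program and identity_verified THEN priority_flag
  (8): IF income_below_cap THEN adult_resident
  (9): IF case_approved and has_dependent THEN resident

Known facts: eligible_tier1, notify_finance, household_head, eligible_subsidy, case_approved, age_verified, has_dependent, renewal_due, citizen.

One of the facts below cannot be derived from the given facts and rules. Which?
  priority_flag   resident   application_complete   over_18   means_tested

Round 1: (2) [IF eligible_subsidy THEN application_complete]; (3) [IF household_head THEN tax_filed]; (5) [IF eligible_tier1 and age_verified THEN means_tested]; (9) [IF case_approved and has_dependent THEN resident]. Adds application_complete, tax_filed, means_tested, resident.
Round 2: (1) [IF resident and application_complete and means_tested THEN identity_verified]. Adds identity_verified.
Round 3: (4) [IF identity_verified and tax_filed THEN over_18]. Adds over_18.
Derived: means_tested (round 1), over_18 (round 3), application_complete (round 1), resident (round 1). priority_flag never appears in any round.

priority_flag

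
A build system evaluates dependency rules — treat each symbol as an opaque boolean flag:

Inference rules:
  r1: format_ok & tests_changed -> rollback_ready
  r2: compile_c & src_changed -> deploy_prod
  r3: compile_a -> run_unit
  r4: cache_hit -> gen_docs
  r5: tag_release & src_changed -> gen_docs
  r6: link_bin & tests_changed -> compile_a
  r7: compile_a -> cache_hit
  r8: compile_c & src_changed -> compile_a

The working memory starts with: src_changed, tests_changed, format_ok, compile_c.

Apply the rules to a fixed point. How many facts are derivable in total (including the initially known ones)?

Round 1: r1 [format_ok & tests_changed -> rollback_ready]; r2 [compile_c & src_changed -> deploy_prod]; r8 [compile_c & src_changed -> compile_a]. New: rollback_ready, deploy_prod, compile_a.
Round 2: r3 [compile_a -> run_unit]; r7 [compile_a -> cache_hit]. New: run_unit, cache_hit.
Round 3: r4 [cache_hit -> gen_docs]. New: gen_docs.
Closure: {cache_hit, compile_a, compile_c, deploy_prod, format_ok, gen_docs, rollback_ready, run_unit, src_changed, tests_changed} — 10 facts.

10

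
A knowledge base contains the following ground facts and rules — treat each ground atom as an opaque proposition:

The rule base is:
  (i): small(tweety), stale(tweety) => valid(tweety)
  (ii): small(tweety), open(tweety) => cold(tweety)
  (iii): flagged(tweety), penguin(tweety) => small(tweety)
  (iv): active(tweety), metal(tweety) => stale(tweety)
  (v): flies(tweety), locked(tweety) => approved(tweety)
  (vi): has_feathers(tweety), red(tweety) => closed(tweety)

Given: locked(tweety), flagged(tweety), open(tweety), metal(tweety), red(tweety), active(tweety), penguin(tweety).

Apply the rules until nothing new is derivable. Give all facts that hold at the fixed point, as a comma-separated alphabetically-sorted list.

Round 1: (iii) [flagged(tweety), penguin(tweety) => small(tweety)]; (iv) [active(tweety), metal(tweety) => stale(tweety)]. New: small(tweety), stale(tweety).
Round 2: (i) [small(tweety), stale(tweety) => valid(tweety)]; (ii) [small(tweety), open(tweety) => cold(tweety)]. New: valid(tweety), cold(tweety).

active(tweety), cold(tweety), flagged(tweety), locked(tweety), metal(tweety), open(tweety), penguin(tweety), red(tweety), small(tweety), stale(tweety), valid(tweety)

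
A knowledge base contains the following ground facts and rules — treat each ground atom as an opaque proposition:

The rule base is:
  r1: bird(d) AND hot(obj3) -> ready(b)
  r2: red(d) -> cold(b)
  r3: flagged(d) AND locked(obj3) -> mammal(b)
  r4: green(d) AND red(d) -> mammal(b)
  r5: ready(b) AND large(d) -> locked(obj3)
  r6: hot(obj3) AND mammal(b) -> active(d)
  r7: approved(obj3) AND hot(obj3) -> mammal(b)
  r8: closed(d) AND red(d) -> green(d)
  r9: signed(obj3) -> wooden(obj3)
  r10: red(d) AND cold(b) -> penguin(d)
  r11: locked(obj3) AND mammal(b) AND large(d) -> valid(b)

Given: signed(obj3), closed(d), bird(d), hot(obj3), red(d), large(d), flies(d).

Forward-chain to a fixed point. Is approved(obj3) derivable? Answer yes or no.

[1] r1 [bird(d) AND hot(obj3) -> ready(b)]; r2 [red(d) -> cold(b)]; r8 [closed(d) AND red(d) -> green(d)]; r9 [signed(obj3) -> wooden(obj3)]. ⇒ new: ready(b), cold(b), green(d), wooden(obj3).
[2] r4 [green(d) AND red(d) -> mammal(b)]; r5 [ready(b) AND large(d) -> locked(obj3)]; r10 [red(d) AND cold(b) -> penguin(d)]. ⇒ new: mammal(b), locked(obj3), penguin(d).
[3] r6 [hot(obj3) AND mammal(b) -> active(d)]; r11 [locked(obj3) AND mammal(b) AND large(d) -> valid(b)]. ⇒ new: active(d), valid(b).
Fixed point reached. No rule has approved(obj3) as a consequent, and it is not given.

no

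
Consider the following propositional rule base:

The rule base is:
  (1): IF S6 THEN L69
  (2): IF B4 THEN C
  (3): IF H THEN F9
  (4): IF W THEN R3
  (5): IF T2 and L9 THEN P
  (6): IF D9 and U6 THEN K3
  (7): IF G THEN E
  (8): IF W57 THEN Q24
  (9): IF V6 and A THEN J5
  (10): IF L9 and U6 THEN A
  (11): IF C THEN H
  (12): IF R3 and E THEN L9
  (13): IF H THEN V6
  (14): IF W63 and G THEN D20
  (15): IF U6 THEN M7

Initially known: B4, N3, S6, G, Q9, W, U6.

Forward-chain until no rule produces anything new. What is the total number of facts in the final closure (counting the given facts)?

Round 1: (1) [IF S6 THEN L69]; (2) [IF B4 THEN C]; (4) [IF W THEN R3]; (7) [IF G THEN E]; (15) [IF U6 THEN M7]. New: L69, C, R3, E, M7.
Round 2: (11) [IF C THEN H]; (12) [IF R3 and E THEN L9]. New: H, L9.
Round 3: (3) [IF H THEN F9]; (10) [IF L9 and U6 THEN A]; (13) [IF H THEN V6]. New: F9, A, V6.
Round 4: (9) [IF V6 and A THEN J5]. New: J5.
Closure: {A, B4, C, E, F9, G, H, J5, L69, L9, M7, N3, Q9, R3, S6, U6, V6, W} — 18 facts.

18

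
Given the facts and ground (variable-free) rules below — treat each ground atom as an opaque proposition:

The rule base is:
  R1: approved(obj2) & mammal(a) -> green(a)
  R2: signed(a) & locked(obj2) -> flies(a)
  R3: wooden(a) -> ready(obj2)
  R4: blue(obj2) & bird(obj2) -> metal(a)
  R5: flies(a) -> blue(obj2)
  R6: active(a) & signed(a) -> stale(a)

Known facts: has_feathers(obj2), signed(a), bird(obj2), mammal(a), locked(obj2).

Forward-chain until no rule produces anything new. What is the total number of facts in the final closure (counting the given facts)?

[1] R2 [signed(a) & locked(obj2) -> flies(a)]. ⇒ new: flies(a).
[2] R5 [flies(a) -> blue(obj2)]. ⇒ new: blue(obj2).
[3] R4 [blue(obj2) & bird(obj2) -> metal(a)]. ⇒ new: metal(a).
Closure: {bird(obj2), blue(obj2), flies(a), has_feathers(obj2), locked(obj2), mammal(a), metal(a), signed(a)} — 8 facts.

8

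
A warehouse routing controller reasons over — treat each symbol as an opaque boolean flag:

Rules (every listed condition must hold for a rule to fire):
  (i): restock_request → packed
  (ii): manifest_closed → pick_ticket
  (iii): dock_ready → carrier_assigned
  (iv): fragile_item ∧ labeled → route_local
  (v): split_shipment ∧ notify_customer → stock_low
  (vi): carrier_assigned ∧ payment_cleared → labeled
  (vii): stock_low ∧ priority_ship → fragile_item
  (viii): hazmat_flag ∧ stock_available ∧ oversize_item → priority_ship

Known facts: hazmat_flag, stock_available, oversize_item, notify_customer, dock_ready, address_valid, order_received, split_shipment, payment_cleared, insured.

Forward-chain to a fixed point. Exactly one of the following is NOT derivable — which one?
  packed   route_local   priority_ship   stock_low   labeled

packed

Round 1: (iii) [dock_ready → carrier_assigned]; (v) [split_shipment ∧ notify_customer → stock_low]; (viii) [hazmat_flag ∧ stock_available ∧ oversize_item → priority_ship]. Adds carrier_assigned, stock_low, priority_ship.
Round 2: (vi) [carrier_assigned ∧ payment_cleared → labeled]; (vii) [stock_low ∧ priority_ship → fragile_item]. Adds labeled, fragile_item.
Round 3: (iv) [fragile_item ∧ labeled → route_local]. Adds route_local.
Derived: route_local (round 3), labeled (round 2), stock_low (round 1), priority_ship (round 1). packed never appears in any round.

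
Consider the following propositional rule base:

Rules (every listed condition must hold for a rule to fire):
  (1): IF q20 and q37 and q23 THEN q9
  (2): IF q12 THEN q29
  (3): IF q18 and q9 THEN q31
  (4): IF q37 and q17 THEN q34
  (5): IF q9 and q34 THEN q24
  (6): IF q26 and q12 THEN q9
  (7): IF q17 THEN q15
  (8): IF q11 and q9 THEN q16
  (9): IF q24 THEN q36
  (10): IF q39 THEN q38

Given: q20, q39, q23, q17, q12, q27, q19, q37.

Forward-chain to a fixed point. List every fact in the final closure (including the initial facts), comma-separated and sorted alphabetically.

Round 1: (1) [IF q20 and q37 and q23 THEN q9]; (2) [IF q12 THEN q29]; (4) [IF q37 and q17 THEN q34]; (7) [IF q17 THEN q15]; (10) [IF q39 THEN q38]. Adds q9, q29, q34, q15, q38.
Round 2: (5) [IF q9 and q34 THEN q24]. Adds q24.
Round 3: (9) [IF q24 THEN q36]. Adds q36.

q12, q15, q17, q19, q20, q23, q24, q27, q29, q34, q36, q37, q38, q39, q9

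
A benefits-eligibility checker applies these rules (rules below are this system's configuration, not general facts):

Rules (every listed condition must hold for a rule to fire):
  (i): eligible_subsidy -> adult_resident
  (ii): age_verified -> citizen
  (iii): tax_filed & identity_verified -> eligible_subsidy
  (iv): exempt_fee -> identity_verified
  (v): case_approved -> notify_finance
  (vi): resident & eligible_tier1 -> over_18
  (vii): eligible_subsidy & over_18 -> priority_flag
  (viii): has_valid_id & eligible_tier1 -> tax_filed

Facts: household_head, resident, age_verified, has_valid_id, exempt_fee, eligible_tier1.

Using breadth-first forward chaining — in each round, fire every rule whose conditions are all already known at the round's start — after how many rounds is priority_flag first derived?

[1] (ii) [age_verified -> citizen]; (iv) [exempt_fee -> identity_verified]; (vi) [resident & eligible_tier1 -> over_18]; (viii) [has_valid_id & eligible_tier1 -> tax_filed]. ⇒ new: citizen, identity_verified, over_18, tax_filed.
[2] (iii) [tax_filed & identity_verified -> eligible_subsidy]. ⇒ new: eligible_subsidy.
[3] (i) [eligible_subsidy -> adult_resident]; (vii) [eligible_subsidy & over_18 -> priority_flag]. ⇒ new: adult_resident, priority_flag.
priority_flag first appears in round 3.

3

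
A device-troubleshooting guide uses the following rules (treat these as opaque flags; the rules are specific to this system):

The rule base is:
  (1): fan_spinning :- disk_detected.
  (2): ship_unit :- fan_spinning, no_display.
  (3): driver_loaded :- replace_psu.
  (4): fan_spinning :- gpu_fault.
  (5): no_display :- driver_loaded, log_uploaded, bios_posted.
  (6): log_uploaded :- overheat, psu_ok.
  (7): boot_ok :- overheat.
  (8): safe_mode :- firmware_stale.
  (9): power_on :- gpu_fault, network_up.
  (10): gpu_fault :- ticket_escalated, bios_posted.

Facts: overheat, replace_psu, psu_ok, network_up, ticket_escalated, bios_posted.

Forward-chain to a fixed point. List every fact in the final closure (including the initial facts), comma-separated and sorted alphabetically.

bios_posted, boot_ok, driver_loaded, fan_spinning, gpu_fault, log_uploaded, network_up, no_display, overheat, power_on, psu_ok, replace_psu, ship_unit, ticket_escalated

Round 1 fires (3), (6), (7), (10), giving driver_loaded, log_uploaded, boot_ok, gpu_fault.
Round 2 fires (4), (5), (9), giving fan_spinning, no_display, power_on.
Round 3 fires (2), giving ship_unit.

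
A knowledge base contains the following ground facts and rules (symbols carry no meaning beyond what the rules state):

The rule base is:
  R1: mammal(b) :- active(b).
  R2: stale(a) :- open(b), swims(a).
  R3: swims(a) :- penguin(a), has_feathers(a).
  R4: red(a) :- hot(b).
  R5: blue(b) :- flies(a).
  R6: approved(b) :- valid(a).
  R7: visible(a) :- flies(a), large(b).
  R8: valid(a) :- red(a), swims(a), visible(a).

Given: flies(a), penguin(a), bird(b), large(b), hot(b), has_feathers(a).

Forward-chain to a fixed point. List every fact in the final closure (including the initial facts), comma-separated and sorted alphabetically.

approved(b), bird(b), blue(b), flies(a), has_feathers(a), hot(b), large(b), penguin(a), red(a), swims(a), valid(a), visible(a)

Round 1 — R3, R4, R5, R7, derive swims(a), red(a), blue(b), visible(a).
Round 2 — R8, derive valid(a).
Round 3 — R6, derive approved(b).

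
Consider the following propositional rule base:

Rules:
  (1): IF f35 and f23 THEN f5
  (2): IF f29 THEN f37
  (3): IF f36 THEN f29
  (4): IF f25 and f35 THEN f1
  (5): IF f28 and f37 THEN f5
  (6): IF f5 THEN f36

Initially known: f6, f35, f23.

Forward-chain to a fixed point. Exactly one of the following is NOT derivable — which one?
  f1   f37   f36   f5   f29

Round 1 fires (1), giving f5.
Round 2 fires (6), giving f36.
Round 3 fires (3), giving f29.
Round 4 fires (2), giving f37.
Derived: f36 (round 2), f37 (round 4), f5 (round 1), f29 (round 3). f1 never appears in any round.

f1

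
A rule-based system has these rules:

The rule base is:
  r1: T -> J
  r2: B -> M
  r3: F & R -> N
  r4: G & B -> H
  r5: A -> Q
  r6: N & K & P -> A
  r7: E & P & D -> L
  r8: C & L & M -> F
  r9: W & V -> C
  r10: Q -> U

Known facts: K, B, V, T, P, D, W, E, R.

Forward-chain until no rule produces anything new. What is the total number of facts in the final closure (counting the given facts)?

Round 1: r1 [T -> J]; r2 [B -> M]; r7 [E & P & D -> L]; r9 [W & V -> C]. New: J, M, L, C.
Round 2: r8 [C & L & M -> F]. New: F.
Round 3: r3 [F & R -> N]. New: N.
Round 4: r6 [N & K & P -> A]. New: A.
Round 5: r5 [A -> Q]. New: Q.
Round 6: r10 [Q -> U]. New: U.
Closure: {A, B, C, D, E, F, J, K, L, M, N, P, Q, R, T, U, V, W} — 18 facts.

18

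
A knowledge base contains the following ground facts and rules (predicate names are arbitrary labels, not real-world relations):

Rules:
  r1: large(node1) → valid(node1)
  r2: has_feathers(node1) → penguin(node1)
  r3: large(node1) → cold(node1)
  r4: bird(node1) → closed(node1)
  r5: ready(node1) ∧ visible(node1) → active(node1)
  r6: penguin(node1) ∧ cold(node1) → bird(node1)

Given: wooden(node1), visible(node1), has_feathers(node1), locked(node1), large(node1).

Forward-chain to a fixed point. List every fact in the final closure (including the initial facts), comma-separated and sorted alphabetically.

Round 1: r1 [large(node1) → valid(node1)]; r2 [has_feathers(node1) → penguin(node1)]; r3 [large(node1) → cold(node1)]. Adds valid(node1), penguin(node1), cold(node1).
Round 2: r6 [penguin(node1) ∧ cold(node1) → bird(node1)]. Adds bird(node1).
Round 3: r4 [bird(node1) → closed(node1)]. Adds closed(node1).

bird(node1), closed(node1), cold(node1), has_feathers(node1), large(node1), locked(node1), penguin(node1), valid(node1), visible(node1), wooden(node1)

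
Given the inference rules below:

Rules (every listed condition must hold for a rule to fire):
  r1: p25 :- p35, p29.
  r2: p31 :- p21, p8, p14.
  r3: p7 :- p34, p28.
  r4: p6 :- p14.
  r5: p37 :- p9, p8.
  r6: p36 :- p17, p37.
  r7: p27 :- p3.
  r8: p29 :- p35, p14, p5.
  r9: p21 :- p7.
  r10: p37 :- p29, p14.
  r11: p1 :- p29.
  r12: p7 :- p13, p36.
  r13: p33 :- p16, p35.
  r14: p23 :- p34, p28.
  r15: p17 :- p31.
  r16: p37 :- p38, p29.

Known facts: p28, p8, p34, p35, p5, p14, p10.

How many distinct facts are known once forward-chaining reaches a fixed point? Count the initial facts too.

Round 1: r3 [p7 :- p34, p28.]; r4 [p6 :- p14.]; r8 [p29 :- p35, p14, p5.]; r14 [p23 :- p34, p28.]. Adds p7, p6, p29, p23.
Round 2: r1 [p25 :- p35, p29.]; r9 [p21 :- p7.]; r10 [p37 :- p29, p14.]; r11 [p1 :- p29.]. Adds p25, p21, p37, p1.
Round 3: r2 [p31 :- p21, p8, p14.]. Adds p31.
Round 4: r15 [p17 :- p31.]. Adds p17.
Round 5: r6 [p36 :- p17, p37.]. Adds p36.
Closure: {p1, p10, p14, p17, p21, p23, p25, p28, p29, p31, p34, p35, p36, p37, p5, p6, p7, p8} — 18 facts.

18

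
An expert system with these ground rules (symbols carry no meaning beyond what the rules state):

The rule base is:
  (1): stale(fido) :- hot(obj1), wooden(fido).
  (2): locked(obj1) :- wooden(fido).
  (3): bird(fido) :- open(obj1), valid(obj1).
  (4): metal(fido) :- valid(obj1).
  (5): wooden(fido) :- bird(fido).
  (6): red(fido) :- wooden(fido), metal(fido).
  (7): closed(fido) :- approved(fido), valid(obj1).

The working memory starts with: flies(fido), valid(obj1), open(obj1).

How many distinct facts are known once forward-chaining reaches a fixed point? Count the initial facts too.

Round 1: (3) [bird(fido) :- open(obj1), valid(obj1).]; (4) [metal(fido) :- valid(obj1).]. New: bird(fido), metal(fido).
Round 2: (5) [wooden(fido) :- bird(fido).]. New: wooden(fido).
Round 3: (2) [locked(obj1) :- wooden(fido).]; (6) [red(fido) :- wooden(fido), metal(fido).]. New: locked(obj1), red(fido).
Closure: {bird(fido), flies(fido), locked(obj1), metal(fido), open(obj1), red(fido), valid(obj1), wooden(fido)} — 8 facts.

8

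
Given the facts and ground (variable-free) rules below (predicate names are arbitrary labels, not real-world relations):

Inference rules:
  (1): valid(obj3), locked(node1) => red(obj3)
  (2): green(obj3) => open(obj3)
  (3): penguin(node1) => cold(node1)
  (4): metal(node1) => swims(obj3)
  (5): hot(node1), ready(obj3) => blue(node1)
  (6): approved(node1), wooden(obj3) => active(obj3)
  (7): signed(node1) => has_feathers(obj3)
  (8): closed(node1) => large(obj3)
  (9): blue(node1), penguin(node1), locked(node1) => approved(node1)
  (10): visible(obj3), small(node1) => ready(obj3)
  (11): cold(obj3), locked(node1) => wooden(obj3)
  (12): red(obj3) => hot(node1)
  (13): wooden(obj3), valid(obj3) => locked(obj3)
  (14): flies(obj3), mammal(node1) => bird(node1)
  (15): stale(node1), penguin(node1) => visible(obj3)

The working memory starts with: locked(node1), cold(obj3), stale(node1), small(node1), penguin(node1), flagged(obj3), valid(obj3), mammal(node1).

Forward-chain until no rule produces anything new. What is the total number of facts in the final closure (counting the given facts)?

[1] (1) [valid(obj3), locked(node1) => red(obj3)]; (3) [penguin(node1) => cold(node1)]; (11) [cold(obj3), locked(node1) => wooden(obj3)]; (15) [stale(node1), penguin(node1) => visible(obj3)]. ⇒ new: red(obj3), cold(node1), wooden(obj3), visible(obj3).
[2] (10) [visible(obj3), small(node1) => ready(obj3)]; (12) [red(obj3) => hot(node1)]; (13) [wooden(obj3), valid(obj3) => locked(obj3)]. ⇒ new: ready(obj3), hot(node1), locked(obj3).
[3] (5) [hot(node1), ready(obj3) => blue(node1)]. ⇒ new: blue(node1).
[4] (9) [blue(node1), penguin(node1), locked(node1) => approved(node1)]. ⇒ new: approved(node1).
[5] (6) [approved(node1), wooden(obj3) => active(obj3)]. ⇒ new: active(obj3).
Closure: {active(obj3), approved(node1), blue(node1), cold(node1), cold(obj3), flagged(obj3), hot(node1), locked(node1), locked(obj3), mammal(node1), penguin(node1), ready(obj3), red(obj3), small(node1), stale(node1), valid(obj3), visible(obj3), wooden(obj3)} — 18 facts.

18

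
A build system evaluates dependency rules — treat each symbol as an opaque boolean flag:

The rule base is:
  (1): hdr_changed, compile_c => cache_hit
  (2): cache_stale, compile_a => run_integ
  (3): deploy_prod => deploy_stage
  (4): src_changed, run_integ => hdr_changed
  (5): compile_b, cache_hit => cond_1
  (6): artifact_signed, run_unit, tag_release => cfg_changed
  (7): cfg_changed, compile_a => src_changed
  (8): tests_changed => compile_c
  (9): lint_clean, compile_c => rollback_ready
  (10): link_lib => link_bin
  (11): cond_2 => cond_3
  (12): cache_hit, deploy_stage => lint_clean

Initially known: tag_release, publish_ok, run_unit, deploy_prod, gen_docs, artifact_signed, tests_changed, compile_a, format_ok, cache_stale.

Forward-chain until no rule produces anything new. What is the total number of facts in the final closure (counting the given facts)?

Round 1 — (2), (3), (6), (8), derive run_integ, deploy_stage, cfg_changed, compile_c.
Round 2 — (7), derive src_changed.
Round 3 — (4), derive hdr_changed.
Round 4 — (1), derive cache_hit.
Round 5 — (12), derive lint_clean.
Round 6 — (9), derive rollback_ready.
Closure: {artifact_signed, cache_hit, cache_stale, cfg_changed, compile_a, compile_c, deploy_prod, deploy_stage, format_ok, gen_docs, hdr_changed, lint_clean, publish_ok, rollback_ready, run_integ, run_unit, src_changed, tag_release, tests_changed} — 19 facts.

19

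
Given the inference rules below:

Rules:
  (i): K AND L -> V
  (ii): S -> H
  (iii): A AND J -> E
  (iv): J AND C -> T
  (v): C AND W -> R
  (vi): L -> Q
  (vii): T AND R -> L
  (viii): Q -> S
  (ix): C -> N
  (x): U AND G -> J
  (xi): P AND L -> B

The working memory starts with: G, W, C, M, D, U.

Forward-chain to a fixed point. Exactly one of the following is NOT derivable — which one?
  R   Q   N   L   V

V

Round 1: (v) [C AND W -> R]; (ix) [C -> N]; (x) [U AND G -> J]. New: R, N, J.
Round 2: (iv) [J AND C -> T]. New: T.
Round 3: (vii) [T AND R -> L]. New: L.
Round 4: (vi) [L -> Q]. New: Q.
Round 5: (viii) [Q -> S]. New: S.
Round 6: (ii) [S -> H]. New: H.
Derived: Q (round 4), N (round 1), R (round 1), L (round 3). V never appears in any round.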